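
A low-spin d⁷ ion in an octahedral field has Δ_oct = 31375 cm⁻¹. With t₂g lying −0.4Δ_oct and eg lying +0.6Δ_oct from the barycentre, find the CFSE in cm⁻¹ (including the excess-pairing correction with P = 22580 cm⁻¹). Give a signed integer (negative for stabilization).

-33895

The d⁷ electrons fill as t₂g⁶ eg¹.
CFSE(orbital) = 6×(-0.4Δ_oct) + 1×(0.6Δ_oct) = -1.8Δ_oct; with Δ_oct = 31375 cm⁻¹ that is -56475 cm⁻¹.
Relative to high-spin t₂g⁵ eg² (2 paired), the low-spin configuration has 1 additional pair, contributing +1 × 22580 = +22580 cm⁻¹.
Combining: -56475 + 22580 = -33895 cm⁻¹.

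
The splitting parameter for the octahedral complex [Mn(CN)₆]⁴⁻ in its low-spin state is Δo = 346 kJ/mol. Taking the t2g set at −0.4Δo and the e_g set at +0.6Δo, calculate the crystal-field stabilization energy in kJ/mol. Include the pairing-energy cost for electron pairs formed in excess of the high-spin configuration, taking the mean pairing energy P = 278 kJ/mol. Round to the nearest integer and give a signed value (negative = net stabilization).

-136

Each CN⁻ contributes -1; 6 × (-1) = -6. With overall charge -4, Mn is in the +2 oxidation state.
Mn is in group 7, so Mn²⁺ is d⁵ (7 − 2 = 5).
Configuration: t2g^5 e_g^0.
The orbital stabilization is -2.0Δo = -2.0 × 346 = -692 kJ/mol.
High-spin d⁵ would be t2g^3 e_g^2 with 0 pairs; low-spin has 2, so 2 excess pairs cost +2P = +556 kJ/mol.
Combining: -692 + 556 = -136 kJ/mol.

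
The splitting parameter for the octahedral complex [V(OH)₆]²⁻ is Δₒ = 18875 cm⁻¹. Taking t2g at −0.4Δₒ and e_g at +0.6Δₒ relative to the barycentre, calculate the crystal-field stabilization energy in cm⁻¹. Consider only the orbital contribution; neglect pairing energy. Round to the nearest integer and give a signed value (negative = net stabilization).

-7550

Each OH⁻ contributes -1; 6 × (-1) = -6. With overall charge -2, V is in the +4 oxidation state.
Group 5 minus oxidation state +4 gives a d¹ configuration for V⁴⁺.
For octahedral d¹ the high- and low-spin configurations coincide.
Configuration: t2g^1 e_g^0.
The orbital stabilization is -0.4Δₒ = -0.4 × 18875 = -7550 cm⁻¹.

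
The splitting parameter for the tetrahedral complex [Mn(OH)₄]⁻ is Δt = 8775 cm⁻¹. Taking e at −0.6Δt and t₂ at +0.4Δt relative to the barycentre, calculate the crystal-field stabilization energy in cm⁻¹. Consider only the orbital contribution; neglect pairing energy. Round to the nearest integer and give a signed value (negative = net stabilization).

Each OH⁻ contributes -1; 4 × (-1) = -4. With overall charge -1, Mn is in the +3 oxidation state.
Group 7 minus oxidation state +3 gives a d⁴ configuration for Mn³⁺.
With tetrahedral geometry the complex is necessarily high-spin.
Configuration: e² t₂².
CFSE(orbital) = 2×(-0.6Δt) + 2×(0.4Δt) = -0.4Δt; with Δt = 8775 cm⁻¹ that is -3510 cm⁻¹.

-3510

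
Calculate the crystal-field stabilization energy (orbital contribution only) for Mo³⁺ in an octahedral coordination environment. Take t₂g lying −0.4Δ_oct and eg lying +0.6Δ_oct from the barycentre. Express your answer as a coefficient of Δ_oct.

-1.2 Δ_oct

Group 6 minus oxidation state +3 gives a d³ configuration for Mo³⁺.
Configuration: t₂g³ eg⁰.
CFSE = 3(-0.4Δ_oct) + 0(0.6Δ_oct) = -1.2Δ_oct + 0.0Δ_oct = -1.2Δ_oct.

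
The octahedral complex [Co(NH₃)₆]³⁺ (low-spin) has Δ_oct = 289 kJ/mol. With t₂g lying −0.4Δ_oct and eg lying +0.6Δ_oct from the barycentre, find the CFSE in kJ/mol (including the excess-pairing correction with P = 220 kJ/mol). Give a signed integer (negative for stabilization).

NH₃ is neutral, so the +3 overall charge sits on Co: oxidation state +3.
Co³⁺: group 9, so d-count = 9 − 3 = 6.
The d⁶ electrons fill as t₂g⁶ eg⁰.
CFSE(orbital) = 6×(-0.4Δ_oct) + 0×(0.6Δ_oct) = -2.4Δ_oct; with Δ_oct = 289 kJ/mol that is -694 kJ/mol.
Relative to high-spin t₂g⁴ eg² (1 paired), the low-spin configuration has 2 additional pairs, contributing +2 × 220 = +440 kJ/mol.
Combining: -694 + 440 = -254 kJ/mol.

-254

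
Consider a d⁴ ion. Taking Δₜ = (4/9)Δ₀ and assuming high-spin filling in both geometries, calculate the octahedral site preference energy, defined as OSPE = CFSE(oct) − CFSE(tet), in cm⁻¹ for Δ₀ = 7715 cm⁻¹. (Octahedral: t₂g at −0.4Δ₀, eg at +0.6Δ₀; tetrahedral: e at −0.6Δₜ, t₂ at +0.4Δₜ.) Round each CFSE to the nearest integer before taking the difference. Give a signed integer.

In an octahedral site d⁴ (HS) is t2g^3 e_g^1, giving CFSE(oct) = -0.6Δ₀ = -4629 cm⁻¹.
Tetrahedral: e^2 t2^2, CFSE = 2(−0.6) + 2(+0.4) = -0.4Δₜ = -0.4 × (4/9) × 7715 = -1372 cm⁻¹.
OSPE = CFSE(oct) − CFSE(tet) = -4629 − (-1372) = -3257 cm⁻¹.

-3257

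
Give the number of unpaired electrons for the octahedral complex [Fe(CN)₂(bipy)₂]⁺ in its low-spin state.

1

Ligand charges: 2×(-1) from CN⁻ and 2×(+0) from bipy sum to -2; with overall charge +1, Fe is +3.
Fe sits in group 8; removing 3 electrons leaves Fe³⁺ with 8 − 3 = 5 d electrons.
Configuration: t2g^5 e_g^0, giving 1 unpaired electron.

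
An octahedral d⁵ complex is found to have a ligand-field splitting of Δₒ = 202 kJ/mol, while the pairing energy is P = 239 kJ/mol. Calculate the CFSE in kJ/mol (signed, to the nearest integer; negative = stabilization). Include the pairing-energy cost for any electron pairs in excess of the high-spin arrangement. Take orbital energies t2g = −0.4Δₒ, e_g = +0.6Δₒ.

Since Δₒ = 202 kJ/mol < P = 239 kJ/mol, the complex adopts the high-spin configuration.
That gives t2g^3 e_g^2.
Orbital CFSE = 0.0Δₒ = 0.0 × 202 = 0 kJ/mol.
High-spin has no excess pairs, so no pairing correction applies.

0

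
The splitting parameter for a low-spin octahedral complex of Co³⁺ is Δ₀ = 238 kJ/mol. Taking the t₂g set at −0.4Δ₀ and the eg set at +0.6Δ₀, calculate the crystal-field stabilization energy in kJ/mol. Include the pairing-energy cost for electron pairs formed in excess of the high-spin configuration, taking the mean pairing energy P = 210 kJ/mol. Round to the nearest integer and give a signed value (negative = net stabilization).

-151

Co sits in group 9; removing 3 electrons leaves Co³⁺ with 9 − 3 = 6 d electrons.
Electron filling gives t₂g⁶ eg⁰.
Orbital CFSE = 6(-0.4) + 0(0.6) = -2.4Δ₀ = -2.4 × 238 = -571 kJ/mol.
Pairing penalty: 3 pairs vs 1 in the high-spin reference → 2 extra × P = 420 kJ/mol.
Combining: -571 + 420 = -151 kJ/mol.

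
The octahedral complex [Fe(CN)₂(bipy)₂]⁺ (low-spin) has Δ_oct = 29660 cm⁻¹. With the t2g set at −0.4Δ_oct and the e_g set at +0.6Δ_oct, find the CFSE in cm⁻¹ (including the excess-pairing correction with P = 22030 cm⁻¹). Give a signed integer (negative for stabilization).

Ligand charges: 2×(-1) from CN⁻ and 2×(+0) from bipy sum to -2; with overall charge +1, Fe is +3.
Group 8 minus oxidation state +3 gives a d⁵ configuration for Fe³⁺.
Electron filling gives t2g^5 e_g^0.
Orbital CFSE = 5(-0.4) + 0(0.6) = -2.0Δ_oct = -2.0 × 29660 = -59320 cm⁻¹.
Relative to high-spin t2g^3 e_g^2 (0 paired), the low-spin configuration has 2 additional pairs, contributing +2 × 22030 = +44060 cm⁻¹.
Net CFSE = -59320 + 44060 = -15260 cm⁻¹.

-15260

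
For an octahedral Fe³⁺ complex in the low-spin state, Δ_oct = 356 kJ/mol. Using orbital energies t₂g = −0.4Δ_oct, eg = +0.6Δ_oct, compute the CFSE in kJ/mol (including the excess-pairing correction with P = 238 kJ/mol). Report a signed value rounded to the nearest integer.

Fe³⁺: group 8, so d-count = 8 − 3 = 5.
Configuration: t₂g⁵ eg⁰.
Orbital CFSE = 5(-0.4) + 0(0.6) = -2.0Δ_oct = -2.0 × 356 = -712 kJ/mol.
Pairing penalty: 2 pairs vs 0 in the high-spin reference → 2 extra × P = 476 kJ/mol.
Combining: -712 + 476 = -236 kJ/mol.

-236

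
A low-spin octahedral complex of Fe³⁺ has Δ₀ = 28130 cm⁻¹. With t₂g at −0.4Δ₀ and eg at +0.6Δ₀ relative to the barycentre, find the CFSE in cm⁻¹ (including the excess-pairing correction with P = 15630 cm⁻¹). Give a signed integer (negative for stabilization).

Fe sits in group 8; removing 3 electrons leaves Fe³⁺ with 8 − 3 = 5 d electrons.
The d⁵ electrons fill as t₂g⁵ eg⁰.
Orbital CFSE = 5(-0.4) + 0(0.6) = -2.0Δ₀ = -2.0 × 28130 = -56260 cm⁻¹.
High-spin d⁵ would be t₂g³ eg² with 0 pairs; low-spin has 2, so 2 excess pairs cost +2P = +31260 cm⁻¹.
Overall CFSE = -56260 + 31260 = -25000 cm⁻¹.

-25000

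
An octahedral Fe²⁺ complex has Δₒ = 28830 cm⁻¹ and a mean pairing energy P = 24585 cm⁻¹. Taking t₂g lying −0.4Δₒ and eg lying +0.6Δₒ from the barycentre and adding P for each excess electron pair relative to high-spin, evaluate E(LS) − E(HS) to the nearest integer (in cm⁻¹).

-8490

Group 8 minus oxidation state +2 gives a d⁶ configuration for Fe²⁺.
High-spin: t₂g⁴ eg², CFSE = -0.4Δₒ = -11532 cm⁻¹.
For low-spin the configuration is t₂g⁶ eg⁰: orbital energy -2.4 × 28830 = -69192 cm⁻¹, and 2 additional pairs relative to high-spin add 49170 cm⁻¹, giving -20022 cm⁻¹.
The difference is -20022 − (-11532) = -8490 cm⁻¹, so low-spin lies lower.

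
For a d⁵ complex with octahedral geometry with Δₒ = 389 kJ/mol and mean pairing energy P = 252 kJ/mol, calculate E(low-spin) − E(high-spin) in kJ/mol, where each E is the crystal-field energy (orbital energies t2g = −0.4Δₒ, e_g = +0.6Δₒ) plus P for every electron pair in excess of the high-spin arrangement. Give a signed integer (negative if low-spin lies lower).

In the high-spin limit (t2g^3 e_g^2) the orbital term is 0.0Δₒ = 0 kJ/mol, with no excess pairing.
Low-spin t2g^5 e_g^0 gives -2.0Δₒ = -778 kJ/mol, but forming 2 extra pairs costs 2P = 504 kJ/mol, so E(LS) = -778 + 504 = -274 kJ/mol.
Thus E(LS) − E(HS) = -274 kJ/mol.

-274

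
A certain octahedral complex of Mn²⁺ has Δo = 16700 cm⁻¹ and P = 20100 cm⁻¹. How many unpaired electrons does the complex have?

5

Group 7 minus oxidation state +2 gives a d⁵ configuration for Mn²⁺.
Here Δo < P (16700 < 20100), so the high-spin state is favoured.
Configuration: t₂g³ eg².
Unpaired electrons: 5.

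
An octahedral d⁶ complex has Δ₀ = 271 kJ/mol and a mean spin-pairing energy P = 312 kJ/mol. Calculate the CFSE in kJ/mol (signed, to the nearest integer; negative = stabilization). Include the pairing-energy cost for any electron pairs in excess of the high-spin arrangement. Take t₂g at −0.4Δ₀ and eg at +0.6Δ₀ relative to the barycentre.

Here Δ₀ < P (271 < 312), so the high-spin state is favoured.
That gives t₂g⁴ eg².
Orbital CFSE = -0.4Δ₀ = -0.4 × 271 = -108 kJ/mol.
High-spin has no excess pairs, so no pairing correction applies.

-108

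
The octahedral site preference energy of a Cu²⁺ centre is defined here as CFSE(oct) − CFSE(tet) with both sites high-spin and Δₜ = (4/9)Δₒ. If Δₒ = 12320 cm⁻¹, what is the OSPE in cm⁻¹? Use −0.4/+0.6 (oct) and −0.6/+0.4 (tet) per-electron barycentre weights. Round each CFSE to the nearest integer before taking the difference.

-5202

Cu is in group 11, so Cu²⁺ is d⁹ (11 − 2 = 9).
Octahedral (high-spin): t2g^6 e_g^3, CFSE = 6(−0.4) + 3(+0.6) = -0.6Δₒ = -0.6 × 12320 = -7392 cm⁻¹.
Tetrahedral e^4 t2^5 gives -0.4Δₜ = -0.4 × (4/9) × 12320 = -2190 cm⁻¹.
OSPE = -7392 − (-2190) = -5202 cm⁻¹.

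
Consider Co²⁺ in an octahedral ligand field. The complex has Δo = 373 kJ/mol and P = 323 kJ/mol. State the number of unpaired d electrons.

1

Co²⁺: group 9, so d-count = 9 − 2 = 7.
With Δo > P the complex is low-spin.
That gives t₂g⁶ eg¹.
Unpaired electrons: 1.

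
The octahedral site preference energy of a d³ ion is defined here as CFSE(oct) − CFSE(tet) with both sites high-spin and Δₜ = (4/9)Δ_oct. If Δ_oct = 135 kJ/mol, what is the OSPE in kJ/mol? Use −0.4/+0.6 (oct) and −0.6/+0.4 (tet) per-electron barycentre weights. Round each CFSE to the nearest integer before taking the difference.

Octahedral (high-spin): t2g^3 e_g^0, CFSE = 3(−0.4) + 0(+0.6) = -1.2Δ_oct = -1.2 × 135 = -162 kJ/mol.
Tetrahedral e^2 t2^1 gives -0.8Δₜ = -0.8 × (4/9) × 135 = -48 kJ/mol.
OSPE = -162 − (-48) = -114 kJ/mol.

-114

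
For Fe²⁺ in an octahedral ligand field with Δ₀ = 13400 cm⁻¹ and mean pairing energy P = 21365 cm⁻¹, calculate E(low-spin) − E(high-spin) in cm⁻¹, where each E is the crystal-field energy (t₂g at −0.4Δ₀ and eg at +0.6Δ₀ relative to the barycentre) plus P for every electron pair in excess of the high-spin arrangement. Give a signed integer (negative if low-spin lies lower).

15930

Fe²⁺: group 8, so d-count = 8 − 2 = 6.
High-spin: t₂g⁴ eg², CFSE = -0.4Δ₀ = -5360 cm⁻¹.
For low-spin the configuration is t₂g⁶ eg⁰: orbital energy -2.4 × 13400 = -32160 cm⁻¹, and 2 additional pairs relative to high-spin add 42730 cm⁻¹, giving 10570 cm⁻¹.
The difference is 10570 − (-5360) = 15930 cm⁻¹, so high-spin lies lower.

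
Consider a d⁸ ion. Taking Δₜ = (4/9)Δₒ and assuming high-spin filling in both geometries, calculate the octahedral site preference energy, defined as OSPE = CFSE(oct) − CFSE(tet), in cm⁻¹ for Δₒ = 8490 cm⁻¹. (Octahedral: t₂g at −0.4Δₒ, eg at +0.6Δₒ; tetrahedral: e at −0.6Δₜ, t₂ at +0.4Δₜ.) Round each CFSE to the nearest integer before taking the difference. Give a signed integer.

In an octahedral site d⁸ (HS) is t2g^6 e_g^2, giving CFSE(oct) = -1.2Δₒ = -10188 cm⁻¹.
Tetrahedral e^4 t2^4 gives -0.8Δₜ = -0.8 × (4/9) × 8490 = -3019 cm⁻¹.
OSPE = -10188 − (-3019) = -7169 cm⁻¹.

-7169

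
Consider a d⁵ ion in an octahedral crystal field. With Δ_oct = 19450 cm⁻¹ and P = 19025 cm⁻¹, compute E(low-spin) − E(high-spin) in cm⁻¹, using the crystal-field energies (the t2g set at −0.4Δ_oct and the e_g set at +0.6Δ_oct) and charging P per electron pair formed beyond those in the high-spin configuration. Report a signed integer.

High-spin d⁵ fills as t2g^3 e_g^2 with CFSE 3(−0.4) + 2(+0.6) = 0.0Δ_oct = 0 cm⁻¹.
For low-spin the configuration is t2g^5 e_g^0: orbital energy -2.0 × 19450 = -38900 cm⁻¹, and 2 additional pairs relative to high-spin add 38050 cm⁻¹, giving -850 cm⁻¹.
The difference is -850 − (0) = -850 cm⁻¹, so low-spin lies lower.

-850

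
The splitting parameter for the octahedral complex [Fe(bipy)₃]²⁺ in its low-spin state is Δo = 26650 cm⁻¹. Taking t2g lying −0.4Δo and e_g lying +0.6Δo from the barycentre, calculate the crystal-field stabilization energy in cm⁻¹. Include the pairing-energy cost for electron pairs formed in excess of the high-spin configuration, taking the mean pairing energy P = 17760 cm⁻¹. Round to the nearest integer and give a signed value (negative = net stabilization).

-28440

bipy is neutral, so the +2 overall charge sits on Fe: oxidation state +2.
Fe²⁺: group 8, so d-count = 8 − 2 = 6.
Electron filling gives t2g^6 e_g^0.
CFSE(orbital) = 6×(-0.4Δo) + 0×(0.6Δo) = -2.4Δo; with Δo = 26650 cm⁻¹ that is -63960 cm⁻¹.
High-spin d⁶ would be t2g^4 e_g^2 with 1 pair; low-spin has 3, so 2 excess pairs cost +2P = +35520 cm⁻¹.
Net CFSE = -63960 + 35520 = -28440 cm⁻¹.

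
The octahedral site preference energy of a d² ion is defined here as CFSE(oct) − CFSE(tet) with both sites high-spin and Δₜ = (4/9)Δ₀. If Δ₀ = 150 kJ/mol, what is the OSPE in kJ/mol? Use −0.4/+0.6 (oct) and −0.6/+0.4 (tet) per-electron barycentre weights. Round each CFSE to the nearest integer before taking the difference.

In an octahedral site d² (HS) is t₂g² eg⁰, giving CFSE(oct) = -0.8Δ₀ = -120 kJ/mol.
In a tetrahedral site the filling is e² t₂⁰: CFSE(tet) = -1.2Δₜ = -1.2 × (4/9)(150) = -80 kJ/mol.
Subtracting, OSPE = -120 − (-80) = -40 kJ/mol.

-40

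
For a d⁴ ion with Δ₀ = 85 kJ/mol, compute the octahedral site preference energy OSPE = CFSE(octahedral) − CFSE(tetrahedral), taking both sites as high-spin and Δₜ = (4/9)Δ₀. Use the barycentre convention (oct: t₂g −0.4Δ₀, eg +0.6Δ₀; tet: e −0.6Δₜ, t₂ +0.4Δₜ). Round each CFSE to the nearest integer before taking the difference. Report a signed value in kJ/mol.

-36

Octahedral high-spin t2g^3 e_g^1: CFSE = -0.6 × 85 = -51 kJ/mol.
In a tetrahedral site the filling is e^2 t2^2: CFSE(tet) = -0.4Δₜ = -0.4 × (4/9)(85) = -15 kJ/mol.
OSPE = -51 − (-15) = -36 kJ/mol.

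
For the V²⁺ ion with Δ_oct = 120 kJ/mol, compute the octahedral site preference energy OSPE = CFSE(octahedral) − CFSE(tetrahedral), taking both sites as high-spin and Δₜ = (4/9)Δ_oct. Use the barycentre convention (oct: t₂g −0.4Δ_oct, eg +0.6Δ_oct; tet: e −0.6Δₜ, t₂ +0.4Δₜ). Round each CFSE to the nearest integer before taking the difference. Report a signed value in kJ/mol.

-101

V is in group 5, so V²⁺ is d³ (5 − 2 = 3).
Octahedral (high-spin): t₂g³ eg⁰, CFSE = 3(−0.4) + 0(+0.6) = -1.2Δ_oct = -1.2 × 120 = -144 kJ/mol.
In a tetrahedral site the filling is e² t₂¹: CFSE(tet) = -0.8Δₜ = -0.8 × (4/9)(120) = -43 kJ/mol.
OSPE = -144 − (-43) = -101 kJ/mol.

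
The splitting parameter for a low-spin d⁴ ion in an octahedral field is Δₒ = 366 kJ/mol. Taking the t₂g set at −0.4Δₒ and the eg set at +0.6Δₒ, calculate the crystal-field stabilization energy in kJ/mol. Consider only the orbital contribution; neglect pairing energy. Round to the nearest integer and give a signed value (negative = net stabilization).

-586

The d⁴ electrons fill as t₂g⁴ eg⁰.
Orbital CFSE = 4(-0.4) + 0(0.6) = -1.6Δₒ = -1.6 × 366 = -586 kJ/mol.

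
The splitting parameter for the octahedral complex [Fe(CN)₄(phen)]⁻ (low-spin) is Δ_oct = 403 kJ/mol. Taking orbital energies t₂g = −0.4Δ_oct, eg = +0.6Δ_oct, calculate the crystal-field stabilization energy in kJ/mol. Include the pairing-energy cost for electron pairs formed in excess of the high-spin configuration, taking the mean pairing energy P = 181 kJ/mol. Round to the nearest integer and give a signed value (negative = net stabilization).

-444

Ligand charges: 4×(-1) from CN⁻ and 1×(+0) from phen sum to -4; with overall charge -1, Fe is +3.
Fe sits in group 8; removing 3 electrons leaves Fe³⁺ with 8 − 3 = 5 d electrons.
The d⁵ electrons fill as t₂g⁵ eg⁰.
Orbital CFSE = 5(-0.4) + 0(0.6) = -2.0Δ_oct = -2.0 × 403 = -806 kJ/mol.
Pairing penalty: 2 pairs vs 0 in the high-spin reference → 2 extra × P = 362 kJ/mol.
Net CFSE = -806 + 362 = -444 kJ/mol.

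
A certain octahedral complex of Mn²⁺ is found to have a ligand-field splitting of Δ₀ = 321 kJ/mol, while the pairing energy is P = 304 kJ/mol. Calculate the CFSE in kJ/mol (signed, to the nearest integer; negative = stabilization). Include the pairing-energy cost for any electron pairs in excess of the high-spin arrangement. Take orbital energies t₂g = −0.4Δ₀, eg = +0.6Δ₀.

Group 7 minus oxidation state +2 gives a d⁵ configuration for Mn²⁺.
Since Δ₀ = 321 kJ/mol > P = 304 kJ/mol, the complex adopts the low-spin configuration.
That gives t₂g⁵ eg⁰.
Orbital CFSE = -2.0Δ₀ = -2.0 × 321 = -642 kJ/mol.
Excess pairs vs high-spin: 2 − 0 = 2; pairing cost = +608 kJ/mol.
Net CFSE = -642 + 608 = -34 kJ/mol.

-34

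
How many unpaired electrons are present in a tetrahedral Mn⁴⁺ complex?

Mn sits in group 7; removing 4 electrons leaves Mn⁴⁺ with 7 − 4 = 3 d electrons.
Tetrahedral splitting is small, so the complex is high-spin.
Configuration: e² t₂¹, giving 3 unpaired electrons.

3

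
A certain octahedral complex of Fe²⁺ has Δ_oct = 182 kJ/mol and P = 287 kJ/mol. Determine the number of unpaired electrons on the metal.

Group 8 minus oxidation state +2 gives a d⁶ configuration for Fe²⁺.
Since Δ_oct = 182 kJ/mol < P = 287 kJ/mol, the complex adopts the high-spin configuration.
Configuration: t₂g⁴ eg².
Unpaired electrons: 4.

4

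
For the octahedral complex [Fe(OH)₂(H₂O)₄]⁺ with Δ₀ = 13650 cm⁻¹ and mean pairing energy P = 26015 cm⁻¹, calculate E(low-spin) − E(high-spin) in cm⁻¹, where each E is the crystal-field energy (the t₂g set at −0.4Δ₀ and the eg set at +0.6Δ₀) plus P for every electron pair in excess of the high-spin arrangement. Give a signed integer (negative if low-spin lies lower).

24730

Ligand charges: 2×(-1) from OH⁻ and 4×(+0) from H₂O sum to -2; with overall charge +1, Fe is +3.
Group 8 minus oxidation state +3 gives a d⁵ configuration for Fe³⁺.
High-spin: t₂g³ eg², CFSE = 0.0Δ₀ = 0 cm⁻¹.
Low-spin: t₂g⁵ eg⁰, orbital CFSE = -2.0Δ₀ = -27300 cm⁻¹; plus 2 excess pairs × P = +52030 cm⁻¹; total 24730 cm⁻¹.
E(LS) − E(HS) = 24730 − (0) = 24730 cm⁻¹.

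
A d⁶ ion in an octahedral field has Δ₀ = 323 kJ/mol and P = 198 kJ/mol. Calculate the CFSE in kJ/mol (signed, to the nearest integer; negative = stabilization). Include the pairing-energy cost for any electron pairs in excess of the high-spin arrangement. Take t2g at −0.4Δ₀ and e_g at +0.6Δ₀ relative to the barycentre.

-379

Here Δ₀ > P (323 > 198), so the low-spin state is favoured.
Filling d⁶ accordingly: t2g^6 e_g^0.
Orbital CFSE = -2.4Δ₀ = -2.4 × 323 = -775 kJ/mol.
Excess pairs vs high-spin: 3 − 1 = 2; pairing cost = +396 kJ/mol.
Net CFSE = -775 + 396 = -379 kJ/mol.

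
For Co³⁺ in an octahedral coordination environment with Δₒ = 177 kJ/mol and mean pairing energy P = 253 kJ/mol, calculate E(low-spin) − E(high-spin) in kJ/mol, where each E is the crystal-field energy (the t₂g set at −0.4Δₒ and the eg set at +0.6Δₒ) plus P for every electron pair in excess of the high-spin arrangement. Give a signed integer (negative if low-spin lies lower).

Co sits in group 9; removing 3 electrons leaves Co³⁺ with 9 − 3 = 6 d electrons.
In the high-spin limit (t₂g⁴ eg²) the orbital term is -0.4Δₒ = -71 kJ/mol, with no excess pairing.
For low-spin the configuration is t₂g⁶ eg⁰: orbital energy -2.4 × 177 = -425 kJ/mol, and 2 additional pairs relative to high-spin add 506 kJ/mol, giving 81 kJ/mol.
The difference is 81 − (-71) = 152 kJ/mol, so high-spin lies lower.

152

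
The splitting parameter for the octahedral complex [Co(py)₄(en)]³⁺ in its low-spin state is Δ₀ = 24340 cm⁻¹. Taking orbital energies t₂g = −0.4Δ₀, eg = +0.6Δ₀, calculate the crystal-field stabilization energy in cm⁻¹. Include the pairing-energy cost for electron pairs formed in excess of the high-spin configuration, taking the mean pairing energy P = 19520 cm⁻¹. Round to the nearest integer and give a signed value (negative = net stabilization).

-19376

Ligand charges: 4×(+0) from py and 1×(+0) from en sum to +0; with overall charge +3, Co is +3.
Group 9 minus oxidation state +3 gives a d⁶ configuration for Co³⁺.
The d⁶ electrons fill as t₂g⁶ eg⁰.
CFSE(orbital) = 6×(-0.4Δ₀) + 0×(0.6Δ₀) = -2.4Δ₀; with Δ₀ = 24340 cm⁻¹ that is -58416 cm⁻¹.
High-spin d⁶ would be t₂g⁴ eg² with 1 pair; low-spin has 3, so 2 excess pairs cost +2P = +39040 cm⁻¹.
Net CFSE = -58416 + 39040 = -19376 cm⁻¹.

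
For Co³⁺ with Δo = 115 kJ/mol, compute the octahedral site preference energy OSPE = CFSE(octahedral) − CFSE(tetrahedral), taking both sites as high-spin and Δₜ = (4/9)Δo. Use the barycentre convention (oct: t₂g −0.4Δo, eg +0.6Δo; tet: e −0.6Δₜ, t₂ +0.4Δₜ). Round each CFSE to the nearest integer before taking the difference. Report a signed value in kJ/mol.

-15

Co sits in group 9; removing 3 electrons leaves Co³⁺ with 9 − 3 = 6 d electrons.
Octahedral high-spin t2g^4 e_g^2: CFSE = -0.4 × 115 = -46 kJ/mol.
In a tetrahedral site the filling is e^3 t2^3: CFSE(tet) = -0.6Δₜ = -0.6 × (4/9)(115) = -31 kJ/mol.
OSPE = CFSE(oct) − CFSE(tet) = -46 − (-31) = -15 kJ/mol.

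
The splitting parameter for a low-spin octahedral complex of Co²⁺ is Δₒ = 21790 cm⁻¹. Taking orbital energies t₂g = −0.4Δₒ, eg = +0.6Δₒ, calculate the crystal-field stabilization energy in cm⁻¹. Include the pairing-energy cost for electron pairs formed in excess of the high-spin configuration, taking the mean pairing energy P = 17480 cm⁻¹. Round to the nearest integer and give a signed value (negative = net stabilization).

Co is in group 9, so Co²⁺ is d⁷ (9 − 2 = 7).
The d⁷ electrons fill as t₂g⁶ eg¹.
CFSE(orbital) = 6×(-0.4Δₒ) + 1×(0.6Δₒ) = -1.8Δₒ; with Δₒ = 21790 cm⁻¹ that is -39222 cm⁻¹.
Relative to high-spin t₂g⁵ eg² (2 paired), the low-spin configuration has 1 additional pair, contributing +1 × 17480 = +17480 cm⁻¹.
Overall CFSE = -39222 + 17480 = -21742 cm⁻¹.

-21742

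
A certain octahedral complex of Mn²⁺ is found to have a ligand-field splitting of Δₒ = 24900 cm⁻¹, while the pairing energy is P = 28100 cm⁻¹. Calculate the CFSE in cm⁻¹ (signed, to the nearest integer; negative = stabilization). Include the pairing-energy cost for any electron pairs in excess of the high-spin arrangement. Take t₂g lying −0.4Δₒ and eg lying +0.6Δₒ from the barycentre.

Group 7 minus oxidation state +2 gives a d⁵ configuration for Mn²⁺.
Here Δₒ < P (24900 < 28100), so the high-spin state is favoured.
Configuration: t₂g³ eg².
Orbital CFSE = 0.0Δₒ = 0.0 × 24900 = 0 cm⁻¹.
High-spin has no excess pairs, so no pairing correction applies.

0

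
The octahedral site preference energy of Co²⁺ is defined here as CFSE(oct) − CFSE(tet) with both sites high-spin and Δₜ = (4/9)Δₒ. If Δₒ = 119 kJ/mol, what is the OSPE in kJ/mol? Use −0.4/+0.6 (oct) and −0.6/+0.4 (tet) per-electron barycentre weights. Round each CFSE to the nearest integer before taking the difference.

Co²⁺: group 9, so d-count = 9 − 2 = 7.
Octahedral (high-spin): t₂g⁵ eg², CFSE = 5(−0.4) + 2(+0.6) = -0.8Δₒ = -0.8 × 119 = -95 kJ/mol.
Tetrahedral: e⁴ t₂³, CFSE = 4(−0.6) + 3(+0.4) = -1.2Δₜ = -1.2 × (4/9) × 119 = -63 kJ/mol.
OSPE = -95 − (-63) = -32 kJ/mol.

-32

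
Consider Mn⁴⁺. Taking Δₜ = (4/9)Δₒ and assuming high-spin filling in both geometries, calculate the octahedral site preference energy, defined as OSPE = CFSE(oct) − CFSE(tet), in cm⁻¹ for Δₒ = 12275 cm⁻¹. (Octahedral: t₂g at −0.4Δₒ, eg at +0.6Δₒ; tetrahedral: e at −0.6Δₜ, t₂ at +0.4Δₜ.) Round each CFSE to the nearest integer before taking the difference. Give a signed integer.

-10366

Group 7 minus oxidation state +4 gives a d³ configuration for Mn⁴⁺.
Octahedral (high-spin): t₂g³ eg⁰, CFSE = 3(−0.4) + 0(+0.6) = -1.2Δₒ = -1.2 × 12275 = -14730 cm⁻¹.
Tetrahedral: e² t₂¹, CFSE = 2(−0.6) + 1(+0.4) = -0.8Δₜ = -0.8 × (4/9) × 12275 = -4364 cm⁻¹.
OSPE = CFSE(oct) − CFSE(tet) = -14730 − (-4364) = -10366 cm⁻¹.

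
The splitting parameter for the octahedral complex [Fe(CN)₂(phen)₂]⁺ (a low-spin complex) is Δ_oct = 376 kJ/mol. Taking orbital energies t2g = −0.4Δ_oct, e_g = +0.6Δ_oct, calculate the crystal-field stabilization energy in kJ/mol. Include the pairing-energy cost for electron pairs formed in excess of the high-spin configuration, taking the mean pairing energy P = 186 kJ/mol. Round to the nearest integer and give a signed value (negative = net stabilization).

-380

Ligand charges: 2×(-1) from CN⁻ and 2×(+0) from phen sum to -2; with overall charge +1, Fe is +3.
Fe sits in group 8; removing 3 electrons leaves Fe³⁺ with 8 − 3 = 5 d electrons.
Configuration: t2g^5 e_g^0.
Orbital CFSE = 5(-0.4) + 0(0.6) = -2.0Δ_oct = -2.0 × 376 = -752 kJ/mol.
Pairing penalty: 2 pairs vs 0 in the high-spin reference → 2 extra × P = 372 kJ/mol.
Net CFSE = -752 + 372 = -380 kJ/mol.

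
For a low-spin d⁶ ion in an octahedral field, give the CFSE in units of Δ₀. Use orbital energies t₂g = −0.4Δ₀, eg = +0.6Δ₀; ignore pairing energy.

Configuration: t₂g⁶ eg⁰.
CFSE = 6(-0.4Δ₀) + 0(0.6Δ₀) = -2.4Δ₀ + 0.0Δ₀ = -2.4Δ₀.

-2.4 Δ₀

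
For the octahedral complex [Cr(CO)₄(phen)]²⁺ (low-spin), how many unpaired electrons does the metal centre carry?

Ligand charges: 4×(+0) from CO and 1×(+0) from phen sum to +0; with overall charge +2, Cr is +2.
Cr is in group 6, so Cr²⁺ is d⁴ (6 − 2 = 4).
Configuration: t₂g⁴ eg⁰, giving 2 unpaired electrons.

2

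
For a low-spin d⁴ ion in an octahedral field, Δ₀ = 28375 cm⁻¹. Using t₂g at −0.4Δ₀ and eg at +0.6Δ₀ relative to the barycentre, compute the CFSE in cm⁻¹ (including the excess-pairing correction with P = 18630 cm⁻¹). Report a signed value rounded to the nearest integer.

-26770

Configuration: t₂g⁴ eg⁰.
Orbital CFSE = 4(-0.4) + 0(0.6) = -1.6Δ₀ = -1.6 × 28375 = -45400 cm⁻¹.
High-spin d⁴ would be t₂g³ eg¹ with 0 pairs; low-spin has 1, so 1 excess pair costs +1P = +18630 cm⁻¹.
Net CFSE = -45400 + 18630 = -26770 cm⁻¹.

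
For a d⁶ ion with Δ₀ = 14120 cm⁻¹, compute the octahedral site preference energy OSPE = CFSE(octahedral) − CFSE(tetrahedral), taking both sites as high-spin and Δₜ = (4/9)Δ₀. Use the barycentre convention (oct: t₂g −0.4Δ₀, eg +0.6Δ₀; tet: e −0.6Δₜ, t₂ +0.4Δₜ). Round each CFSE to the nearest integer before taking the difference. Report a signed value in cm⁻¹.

Octahedral (high-spin): t₂g⁴ eg², CFSE = 4(−0.4) + 2(+0.6) = -0.4Δ₀ = -0.4 × 14120 = -5648 cm⁻¹.
Tetrahedral: e³ t₂³, CFSE = 3(−0.6) + 3(+0.4) = -0.6Δₜ = -0.6 × (4/9) × 14120 = -3765 cm⁻¹.
OSPE = -5648 − (-3765) = -1883 cm⁻¹.

-1883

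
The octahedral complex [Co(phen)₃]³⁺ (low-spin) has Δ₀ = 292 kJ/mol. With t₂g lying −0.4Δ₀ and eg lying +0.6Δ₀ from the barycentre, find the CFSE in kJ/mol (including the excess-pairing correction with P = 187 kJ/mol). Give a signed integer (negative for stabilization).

phen is neutral, so the +3 overall charge sits on Co: oxidation state +3.
Co sits in group 9; removing 3 electrons leaves Co³⁺ with 9 − 3 = 6 d electrons.
Electron filling gives t₂g⁶ eg⁰.
CFSE(orbital) = 6×(-0.4Δ₀) + 0×(0.6Δ₀) = -2.4Δ₀; with Δ₀ = 292 kJ/mol that is -701 kJ/mol.
Pairing penalty: 3 pairs vs 1 in the high-spin reference → 2 extra × P = 374 kJ/mol.
Combining: -701 + 374 = -327 kJ/mol.

-327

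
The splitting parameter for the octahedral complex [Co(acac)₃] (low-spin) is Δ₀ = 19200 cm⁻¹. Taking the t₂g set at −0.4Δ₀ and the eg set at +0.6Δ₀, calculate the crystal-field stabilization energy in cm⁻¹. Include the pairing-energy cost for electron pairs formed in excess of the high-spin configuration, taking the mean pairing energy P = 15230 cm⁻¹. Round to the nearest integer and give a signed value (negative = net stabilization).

Each acac⁻ contributes -1; 3 × (-1) = -3. With overall charge +0, Co is in the +3 oxidation state.
Co sits in group 9; removing 3 electrons leaves Co³⁺ with 9 − 3 = 6 d electrons.
Electron filling gives t₂g⁶ eg⁰.
The orbital stabilization is -2.4Δ₀ = -2.4 × 19200 = -46080 cm⁻¹.
Pairing penalty: 3 pairs vs 1 in the high-spin reference → 2 extra × P = 30460 cm⁻¹.
Net CFSE = -46080 + 30460 = -15620 cm⁻¹.

-15620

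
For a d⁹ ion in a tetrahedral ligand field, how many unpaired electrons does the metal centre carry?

Tetrahedral fields are weak (Δₜ ≈ 4/9 Δₒ), so electrons fill high-spin.
Configuration: e^4 t2^5, giving 1 unpaired electron.

1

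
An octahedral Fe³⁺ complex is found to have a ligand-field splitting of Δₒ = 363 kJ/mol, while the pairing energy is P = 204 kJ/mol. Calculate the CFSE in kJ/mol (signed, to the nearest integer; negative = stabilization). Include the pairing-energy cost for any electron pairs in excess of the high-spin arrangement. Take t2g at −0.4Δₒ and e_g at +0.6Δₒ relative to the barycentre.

Fe is in group 8, so Fe³⁺ is d⁵ (8 − 3 = 5).
With Δₒ > P the complex is low-spin.
Configuration: t2g^5 e_g^0.
Orbital CFSE = -2.0Δₒ = -2.0 × 363 = -726 kJ/mol.
Excess pairs vs high-spin: 2 − 0 = 2; pairing cost = +408 kJ/mol.
Net CFSE = -726 + 408 = -318 kJ/mol.

-318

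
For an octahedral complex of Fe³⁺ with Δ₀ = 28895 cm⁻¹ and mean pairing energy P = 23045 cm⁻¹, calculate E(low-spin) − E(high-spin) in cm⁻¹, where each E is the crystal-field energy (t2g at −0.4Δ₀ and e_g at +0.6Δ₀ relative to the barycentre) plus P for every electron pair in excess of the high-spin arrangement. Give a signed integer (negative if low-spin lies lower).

-11700

Fe³⁺: group 8, so d-count = 8 − 3 = 5.
High-spin: t2g^3 e_g^2, CFSE = 0.0Δ₀ = 0 cm⁻¹.
Low-spin: t2g^5 e_g^0, orbital CFSE = -2.0Δ₀ = -57790 cm⁻¹; plus 2 excess pairs × P = +46090 cm⁻¹; total -11700 cm⁻¹.
The difference is -11700 − (0) = -11700 cm⁻¹, so low-spin lies lower.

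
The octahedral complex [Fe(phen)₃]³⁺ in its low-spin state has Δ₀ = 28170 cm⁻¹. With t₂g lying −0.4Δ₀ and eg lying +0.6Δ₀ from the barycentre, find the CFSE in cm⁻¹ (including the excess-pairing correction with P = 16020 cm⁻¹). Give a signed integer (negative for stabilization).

-24300

phen is neutral, so the +3 overall charge sits on Fe: oxidation state +3.
Fe is in group 8, so Fe³⁺ is d⁵ (8 − 3 = 5).
Electron filling gives t₂g⁵ eg⁰.
The orbital stabilization is -2.0Δ₀ = -2.0 × 28170 = -56340 cm⁻¹.
Relative to high-spin t₂g³ eg² (0 paired), the low-spin configuration has 2 additional pairs, contributing +2 × 16020 = +32040 cm⁻¹.
Overall CFSE = -56340 + 32040 = -24300 cm⁻¹.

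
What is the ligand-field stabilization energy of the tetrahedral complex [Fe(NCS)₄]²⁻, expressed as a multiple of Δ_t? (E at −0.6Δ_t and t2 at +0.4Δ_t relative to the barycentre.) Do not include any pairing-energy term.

Each NCS⁻ contributes -1; 4 × (-1) = -4. With overall charge -2, Fe is in the +2 oxidation state.
Fe²⁺: group 8, so d-count = 8 − 2 = 6.
Tetrahedral fields are weak (Δₜ ≈ 4/9 Δₒ), so electrons fill high-spin.
Configuration: e^3 t2^3.
CFSE = 3(-0.6Δ_t) + 3(0.4Δ_t) = -1.8Δ_t + 1.2Δ_t = -0.6Δ_t.

-0.6 Δ_t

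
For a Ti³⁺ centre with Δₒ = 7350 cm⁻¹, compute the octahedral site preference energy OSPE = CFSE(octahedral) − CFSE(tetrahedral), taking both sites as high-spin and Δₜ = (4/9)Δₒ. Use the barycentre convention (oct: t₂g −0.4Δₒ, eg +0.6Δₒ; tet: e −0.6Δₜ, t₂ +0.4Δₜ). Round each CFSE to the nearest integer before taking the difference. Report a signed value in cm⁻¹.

Ti is in group 4, so Ti³⁺ is d¹ (4 − 3 = 1).
Octahedral (high-spin): t2g^1 e_g^0, CFSE = 1(−0.4) + 0(+0.6) = -0.4Δₒ = -0.4 × 7350 = -2940 cm⁻¹.
Tetrahedral e^1 t2^0 gives -0.6Δₜ = -0.6 × (4/9) × 7350 = -1960 cm⁻¹.
OSPE = CFSE(oct) − CFSE(tet) = -2940 − (-1960) = -980 cm⁻¹.

-980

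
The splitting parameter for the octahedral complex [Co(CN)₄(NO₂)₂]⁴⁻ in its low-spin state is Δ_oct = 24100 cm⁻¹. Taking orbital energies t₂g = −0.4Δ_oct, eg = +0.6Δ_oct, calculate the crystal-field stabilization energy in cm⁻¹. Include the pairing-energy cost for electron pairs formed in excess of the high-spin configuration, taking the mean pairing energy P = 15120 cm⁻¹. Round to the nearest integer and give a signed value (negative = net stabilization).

Ligand charges: 4×(-1) from CN⁻ and 2×(-1) from NO₂⁻ sum to -6; with overall charge -4, Co is +2.
Co²⁺: group 9, so d-count = 9 − 2 = 7.
Electron filling gives t₂g⁶ eg¹.
Orbital CFSE = 6(-0.4) + 1(0.6) = -1.8Δ_oct = -1.8 × 24100 = -43380 cm⁻¹.
Pairing penalty: 3 pairs vs 2 in the high-spin reference → 1 extra × P = 15120 cm⁻¹.
Net CFSE = -43380 + 15120 = -28260 cm⁻¹.

-28260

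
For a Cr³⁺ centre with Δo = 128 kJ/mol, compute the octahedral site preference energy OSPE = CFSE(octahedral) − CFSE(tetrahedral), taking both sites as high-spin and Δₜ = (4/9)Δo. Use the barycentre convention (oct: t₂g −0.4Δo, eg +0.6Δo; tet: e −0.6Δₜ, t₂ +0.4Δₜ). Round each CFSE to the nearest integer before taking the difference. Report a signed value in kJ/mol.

Cr is in group 6, so Cr³⁺ is d³ (6 − 3 = 3).
Octahedral (high-spin): t2g^3 e_g^0, CFSE = 3(−0.4) + 0(+0.6) = -1.2Δo = -1.2 × 128 = -154 kJ/mol.
Tetrahedral: e^2 t2^1, CFSE = 2(−0.6) + 1(+0.4) = -0.8Δₜ = -0.8 × (4/9) × 128 = -46 kJ/mol.
Subtracting, OSPE = -154 − (-46) = -108 kJ/mol.

-108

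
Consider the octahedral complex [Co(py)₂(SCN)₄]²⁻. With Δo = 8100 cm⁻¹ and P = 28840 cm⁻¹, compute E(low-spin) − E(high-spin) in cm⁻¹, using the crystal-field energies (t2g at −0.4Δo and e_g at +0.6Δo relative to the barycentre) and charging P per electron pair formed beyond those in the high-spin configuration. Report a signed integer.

20740

Ligand charges: 2×(+0) from py and 4×(-1) from SCN⁻ sum to -4; with overall charge -2, Co is +2.
Co sits in group 9; removing 2 electrons leaves Co²⁺ with 9 − 2 = 7 d electrons.
In the high-spin limit (t2g^5 e_g^2) the orbital term is -0.8Δo = -6480 cm⁻¹, with no excess pairing.
Low-spin t2g^6 e_g^1 gives -1.8Δo = -14580 cm⁻¹, but forming 1 extra pair costs 1P = 28840 cm⁻¹, so E(LS) = -14580 + 28840 = 14260 cm⁻¹.
The difference is 14260 − (-6480) = 20740 cm⁻¹, so high-spin lies lower.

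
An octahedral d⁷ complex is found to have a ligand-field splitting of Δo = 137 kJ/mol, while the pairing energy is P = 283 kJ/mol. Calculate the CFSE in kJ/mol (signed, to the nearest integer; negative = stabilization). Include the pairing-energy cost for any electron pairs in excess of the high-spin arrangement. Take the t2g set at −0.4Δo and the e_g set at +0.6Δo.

Δo < P, so pairing is avoided: the ground state is high-spin.
Configuration: t2g^5 e_g^2.
Orbital CFSE = -0.8Δo = -0.8 × 137 = -110 kJ/mol.
High-spin has no excess pairs, so no pairing correction applies.

-110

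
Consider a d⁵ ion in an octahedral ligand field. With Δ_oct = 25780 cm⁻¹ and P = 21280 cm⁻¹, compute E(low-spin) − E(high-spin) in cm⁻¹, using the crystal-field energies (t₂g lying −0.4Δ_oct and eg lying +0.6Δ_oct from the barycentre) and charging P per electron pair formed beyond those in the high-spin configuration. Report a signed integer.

-9000

High-spin d⁵ fills as t₂g³ eg² with CFSE 3(−0.4) + 2(+0.6) = 0.0Δ_oct = 0 cm⁻¹.
For low-spin the configuration is t₂g⁵ eg⁰: orbital energy -2.0 × 25780 = -51560 cm⁻¹, and 2 additional pairs relative to high-spin add 42560 cm⁻¹, giving -9000 cm⁻¹.
Thus E(LS) − E(HS) = -9000 cm⁻¹.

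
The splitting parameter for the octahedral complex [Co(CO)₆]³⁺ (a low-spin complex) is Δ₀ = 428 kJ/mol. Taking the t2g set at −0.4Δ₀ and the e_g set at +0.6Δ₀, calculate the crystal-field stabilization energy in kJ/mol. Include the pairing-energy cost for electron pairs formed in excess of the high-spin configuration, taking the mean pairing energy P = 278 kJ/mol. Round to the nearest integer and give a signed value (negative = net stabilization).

CO is neutral, so the +3 overall charge sits on Co: oxidation state +3.
Co³⁺: group 9, so d-count = 9 − 3 = 6.
The d⁶ electrons fill as t2g^6 e_g^0.
Orbital CFSE = 6(-0.4) + 0(0.6) = -2.4Δ₀ = -2.4 × 428 = -1027 kJ/mol.
Relative to high-spin t2g^4 e_g^2 (1 paired), the low-spin configuration has 2 additional pairs, contributing +2 × 278 = +556 kJ/mol.
Overall CFSE = -1027 + 556 = -471 kJ/mol.

-471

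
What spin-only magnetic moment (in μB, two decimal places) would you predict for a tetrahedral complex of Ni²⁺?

2.83 μB

Group 10 minus oxidation state +2 gives a d⁸ configuration for Ni²⁺.
Tetrahedral fields are weak (Δₜ ≈ 4/9 Δₒ), so electrons fill high-spin.
Configuration: e^4 t2^4 → 2 unpaired electrons.
μ(spin-only) = √[2(2+2)] = √8 ≈ 2.83 μB.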